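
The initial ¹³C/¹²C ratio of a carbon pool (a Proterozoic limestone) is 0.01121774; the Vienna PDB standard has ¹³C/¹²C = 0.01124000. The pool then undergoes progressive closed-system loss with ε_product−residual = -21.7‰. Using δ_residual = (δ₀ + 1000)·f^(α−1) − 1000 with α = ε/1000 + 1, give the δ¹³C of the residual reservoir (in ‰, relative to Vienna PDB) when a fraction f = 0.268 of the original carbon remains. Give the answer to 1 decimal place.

δ₀ = (0.01121774/0.01124000 − 1)×1000 = (0.998020 − 1)×1000 = -1.980‰
α − 1 = ε/1000 = -0.0217
f^(α−1) = 0.268^(-0.0217) = 1.028986
δ_res = (-1.980 + 1000) × 1.028986 − 1000 = 1026.948 − 1000 = 26.95‰

26.9‰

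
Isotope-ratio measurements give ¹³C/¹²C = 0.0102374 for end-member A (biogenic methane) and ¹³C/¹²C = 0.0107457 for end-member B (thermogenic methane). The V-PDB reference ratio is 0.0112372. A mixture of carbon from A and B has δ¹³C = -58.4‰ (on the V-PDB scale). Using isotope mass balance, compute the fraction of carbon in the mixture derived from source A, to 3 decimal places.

δ_A = (0.0102374/0.0112372 − 1)×1000 = (0.911028 − 1)×1000 = -88.972‰
δ_B = (0.0107457/0.0112372 − 1)×1000 = (0.956261 − 1)×1000 = -43.739‰
f_A = (δ_mix − δ_B)/(δ_A − δ_B) = (-58.4 − (-43.739))/(-88.972 − (-43.739))
f_A = -14.661 / -45.234 = 0.3241

0.324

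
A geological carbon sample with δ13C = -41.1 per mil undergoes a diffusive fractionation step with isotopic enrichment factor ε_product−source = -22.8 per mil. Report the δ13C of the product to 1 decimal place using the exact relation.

To first order, δ_product ≈ δ_source + ε = -63.9 per mil.
Exactly, δ_product = (δ_source + 1000)·(ε/1000 + 1) − 1000.
δ_product = (-41.1 + 1000) × (-22.8/1000 + 1) − 1000
δ_product = -62.96 per mil

-63.0 per mil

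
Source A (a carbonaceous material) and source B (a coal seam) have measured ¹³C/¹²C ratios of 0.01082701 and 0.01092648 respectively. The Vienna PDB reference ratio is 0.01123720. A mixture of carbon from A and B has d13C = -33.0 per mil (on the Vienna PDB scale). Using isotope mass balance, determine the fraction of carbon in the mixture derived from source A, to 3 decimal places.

0.604

δ_A = (0.01082701/0.01123720 − 1)×1000 = (0.963497 − 1)×1000 = -36.503 per mil
δ_B = (0.01092648/0.01123720 − 1)×1000 = (0.972349 − 1)×1000 = -27.651 per mil
f_A = (δ_mix − δ_B)/(δ_A − δ_B) = (-33.0 − (-27.651))/(-36.503 − (-27.651))
f_A = -5.349 / -8.852 = 0.6043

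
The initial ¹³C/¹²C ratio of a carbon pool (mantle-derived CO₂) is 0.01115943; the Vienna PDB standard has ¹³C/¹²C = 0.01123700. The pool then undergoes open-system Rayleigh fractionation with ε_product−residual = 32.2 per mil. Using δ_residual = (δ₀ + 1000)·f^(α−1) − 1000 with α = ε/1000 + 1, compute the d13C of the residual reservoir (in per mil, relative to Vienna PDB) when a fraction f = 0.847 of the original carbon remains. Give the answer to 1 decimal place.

δ₀ = (0.01115943/0.01123700 − 1)×1000 = (0.993097 − 1)×1000 = -6.903 per mil
α − 1 = ε/1000 = 0.0322
f^(α−1) = 0.847^(0.0322) = 0.994667
δ_res = (-6.903 + 1000) × 0.994667 − 1000 = 987.801 − 1000 = -12.20 per mil

-12.2 per mil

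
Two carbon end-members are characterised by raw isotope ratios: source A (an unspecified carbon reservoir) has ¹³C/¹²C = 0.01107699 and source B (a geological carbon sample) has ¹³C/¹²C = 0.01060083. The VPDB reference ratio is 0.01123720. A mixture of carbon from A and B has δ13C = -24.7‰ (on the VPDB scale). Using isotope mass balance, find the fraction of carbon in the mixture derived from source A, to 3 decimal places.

0.754

δ_A = (0.01107699/0.01123720 − 1)×1000 = (0.985743 − 1)×1000 = -14.257‰
δ_B = (0.01060083/0.01123720 − 1)×1000 = (0.943369 − 1)×1000 = -56.631‰
f_A = (δ_mix − δ_B)/(δ_A − δ_B) = (-24.7 − (-56.631))/(-14.257 − (-56.631))
f_A = 31.931 / 42.374 = 0.7536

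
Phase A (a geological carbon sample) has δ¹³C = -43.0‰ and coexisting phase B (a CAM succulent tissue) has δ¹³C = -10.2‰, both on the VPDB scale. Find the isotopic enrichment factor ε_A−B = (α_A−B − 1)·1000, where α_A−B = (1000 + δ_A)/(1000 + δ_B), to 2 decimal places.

α_A−B = (1000 + -43.0) / (1000 + -10.2) = 957.0 / 989.8 = 0.966862
ε_A−B = (0.966862 − 1) × 1000 = -33.138‰
(The approximation ε ≈ δ_A − δ_B would give -32.8‰.)

-33.14‰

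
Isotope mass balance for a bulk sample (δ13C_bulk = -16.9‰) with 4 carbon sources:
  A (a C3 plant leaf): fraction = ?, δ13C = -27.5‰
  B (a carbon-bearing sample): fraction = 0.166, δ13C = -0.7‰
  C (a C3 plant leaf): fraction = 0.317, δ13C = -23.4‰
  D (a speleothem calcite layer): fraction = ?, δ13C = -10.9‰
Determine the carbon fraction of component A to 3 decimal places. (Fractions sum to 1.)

0.225

Let f_A and f_D be the unknown fractions; fractions sum to 1 so f_A + f_D = 0.517.
Mass balance: Σ fᵢ·δᵢ = δ_bulk ⇒ f_A·(-27.5) + f_D·(-10.9) = -16.9 − (-7.534) = -9.366
Substitute f_D = 0.517 − f_A:
f_A·(-27.5 − -10.9) = -9.366 − 0.517×(-10.9) = -3.731
f_A = -3.731 / -16.6 = 0.2247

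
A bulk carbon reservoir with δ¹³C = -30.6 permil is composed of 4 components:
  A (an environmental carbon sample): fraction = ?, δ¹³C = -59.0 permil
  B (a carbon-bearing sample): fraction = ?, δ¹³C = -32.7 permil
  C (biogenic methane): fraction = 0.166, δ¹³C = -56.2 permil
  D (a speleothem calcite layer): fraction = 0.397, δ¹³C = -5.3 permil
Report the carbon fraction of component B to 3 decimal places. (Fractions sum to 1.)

Let f_B and f_A be the unknown fractions; fractions sum to 1 so f_B + f_A = 0.437.
Mass balance: Σ fᵢ·δᵢ = δ_bulk ⇒ f_B·(-32.7) + f_A·(-59.0) = -30.6 − (-11.433) = -19.167
Substitute f_A = 0.437 − f_B:
f_B·(-32.7 − -59.0) = -19.167 − 0.437×(-59.0) = 6.616
f_B = 6.616 / 26.3 = 0.2516

0.252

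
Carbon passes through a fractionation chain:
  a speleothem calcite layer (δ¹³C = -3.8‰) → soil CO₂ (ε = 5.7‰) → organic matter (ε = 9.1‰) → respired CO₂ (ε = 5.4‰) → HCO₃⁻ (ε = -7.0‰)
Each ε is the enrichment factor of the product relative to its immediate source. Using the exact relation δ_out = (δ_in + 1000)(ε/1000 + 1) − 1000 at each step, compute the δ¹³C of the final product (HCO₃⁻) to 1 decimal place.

step 1: δ = (-3.80 + 1000)·(5.7/1000 + 1) − 1000 = 1.88‰
step 2: δ = (1.88 + 1000)·(9.1/1000 + 1) − 1000 = 11.00‰
step 3: δ = (11.00 + 1000)·(5.4/1000 + 1) − 1000 = 16.45‰
step 4: δ = (16.45 + 1000)·(-7.0/1000 + 1) − 1000 = 9.34‰

9.3‰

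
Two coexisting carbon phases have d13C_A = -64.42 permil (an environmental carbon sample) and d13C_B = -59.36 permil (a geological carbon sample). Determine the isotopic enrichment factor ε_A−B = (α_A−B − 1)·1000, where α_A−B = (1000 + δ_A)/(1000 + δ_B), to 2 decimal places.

α_A−B = (1000 + -64.42) / (1000 + -59.36) = 935.58 / 940.64 = 0.994621
ε_A−B = (0.994621 − 1) × 1000 = -5.379 permil
(The approximation ε ≈ δ_A − δ_B would give -5.06 permil.)

-5.38 permil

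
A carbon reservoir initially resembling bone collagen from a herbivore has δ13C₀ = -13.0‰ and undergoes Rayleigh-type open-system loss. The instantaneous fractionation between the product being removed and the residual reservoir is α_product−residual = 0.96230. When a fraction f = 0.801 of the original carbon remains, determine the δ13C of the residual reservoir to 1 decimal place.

-4.7‰

Rayleigh residual: δ_res = (δ₀ + 1000)·f^(α−1) − 1000
α − 1 = -0.03770
f^(α−1) = 0.801^(-0.03770) = 1.008401
δ_res = (-13.0 + 1000) × 1.008401 − 1000 = 995.291 − 1000 = -4.71‰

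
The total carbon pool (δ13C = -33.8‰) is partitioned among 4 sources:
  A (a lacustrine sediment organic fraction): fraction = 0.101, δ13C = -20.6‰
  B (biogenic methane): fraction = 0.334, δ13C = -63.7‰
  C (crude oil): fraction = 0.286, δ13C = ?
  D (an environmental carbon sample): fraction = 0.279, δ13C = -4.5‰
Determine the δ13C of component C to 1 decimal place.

Isotope mass balance: δ_bulk = Σ fᵢ·δᵢ.
-33.8 = 0.101×(-20.6) + 0.334×(-63.7) + 0.286×δ_C + 0.279×(-4.5)
0.286·δ_C = -33.8 − (-24.612) = -9.188
δ_C = -9.188 / 0.286 = -32.13‰

-32.1‰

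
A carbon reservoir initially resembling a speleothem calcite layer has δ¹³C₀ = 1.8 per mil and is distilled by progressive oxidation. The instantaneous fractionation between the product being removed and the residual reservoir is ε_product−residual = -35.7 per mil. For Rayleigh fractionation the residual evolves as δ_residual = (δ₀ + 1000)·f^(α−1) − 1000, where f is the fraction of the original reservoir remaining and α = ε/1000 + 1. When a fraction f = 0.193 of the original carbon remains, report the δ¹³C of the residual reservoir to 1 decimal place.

62.4 per mil

Rayleigh residual: δ_res = (δ₀ + 1000)·f^(α−1) − 1000
α = ε/1000 + 1 = 0.96430, so α − 1 = -0.03570
f^(α−1) = 0.193^(-0.03570) = 1.060488
δ_res = (1.8 + 1000) × 1.060488 − 1000 = 1062.397 − 1000 = 62.40 per mil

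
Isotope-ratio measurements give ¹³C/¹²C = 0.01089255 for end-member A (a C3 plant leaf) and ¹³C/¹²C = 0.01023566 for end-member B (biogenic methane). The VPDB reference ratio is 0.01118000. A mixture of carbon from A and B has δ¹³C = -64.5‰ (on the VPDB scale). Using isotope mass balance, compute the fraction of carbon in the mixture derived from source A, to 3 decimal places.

0.340

δ_A = (0.01089255/0.01118000 − 1)×1000 = (0.974289 − 1)×1000 = -25.711‰
δ_B = (0.01023566/0.01118000 − 1)×1000 = (0.915533 − 1)×1000 = -84.467‰
f_A = (δ_mix − δ_B)/(δ_A − δ_B) = (-64.5 − (-84.467))/(-25.711 − (-84.467))
f_A = 19.967 / 58.756 = 0.3398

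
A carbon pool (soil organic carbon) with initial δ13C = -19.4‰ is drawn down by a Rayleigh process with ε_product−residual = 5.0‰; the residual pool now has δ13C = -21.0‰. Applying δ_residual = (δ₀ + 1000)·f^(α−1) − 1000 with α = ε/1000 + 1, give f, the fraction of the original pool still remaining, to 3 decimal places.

α − 1 = ε/1000 = 0.0050
(δ_res + 1000)/(δ₀ + 1000) = (-21.0 + 1000)/(-19.4 + 1000) = 979.0/980.6 = 0.998368
f = 0.998368^(1/0.0050) = exp(ln(0.998368)/0.0050) = exp(-0.00163/0.0050)
f = exp(-0.3266) = 0.7214

0.721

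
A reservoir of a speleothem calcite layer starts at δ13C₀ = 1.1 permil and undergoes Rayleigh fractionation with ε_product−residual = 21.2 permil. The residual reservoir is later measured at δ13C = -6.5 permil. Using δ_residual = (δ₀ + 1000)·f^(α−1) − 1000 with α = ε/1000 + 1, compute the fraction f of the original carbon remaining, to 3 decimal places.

0.698

α − 1 = ε/1000 = 0.0212
(δ_res + 1000)/(δ₀ + 1000) = (-6.5 + 1000)/(1.1 + 1000) = 993.5/1001.1 = 0.992408
f = 0.992408^(1/0.0212) = exp(ln(0.992408)/0.0212) = exp(-0.00762/0.0212)
f = exp(-0.3595) = 0.6981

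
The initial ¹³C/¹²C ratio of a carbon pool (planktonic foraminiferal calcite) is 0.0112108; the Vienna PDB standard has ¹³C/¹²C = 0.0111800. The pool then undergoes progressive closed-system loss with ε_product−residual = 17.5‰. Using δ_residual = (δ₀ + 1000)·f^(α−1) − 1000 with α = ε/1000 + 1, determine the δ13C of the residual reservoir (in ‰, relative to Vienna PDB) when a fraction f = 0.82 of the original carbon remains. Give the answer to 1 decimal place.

δ₀ = (0.0112108/0.0111800 − 1)×1000 = (1.002755 − 1)×1000 = 2.755‰
α − 1 = ε/1000 = 0.0175
f^(α−1) = 0.82^(0.0175) = 0.996533
δ_res = (2.755 + 1000) × 0.996533 − 1000 = 999.279 − 1000 = -0.72‰

-0.7‰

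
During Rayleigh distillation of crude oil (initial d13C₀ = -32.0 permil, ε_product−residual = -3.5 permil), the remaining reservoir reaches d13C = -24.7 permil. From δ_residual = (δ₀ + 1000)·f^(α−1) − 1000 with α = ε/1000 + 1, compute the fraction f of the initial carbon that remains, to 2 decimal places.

α − 1 = ε/1000 = -0.0035
(δ_res + 1000)/(δ₀ + 1000) = (-24.7 + 1000)/(-32.0 + 1000) = 975.3/968.0 = 1.007541
f = 1.007541^(1/-0.0035) = exp(ln(1.007541)/-0.0035) = exp(0.00751/-0.0035)
f = exp(-2.1466) = 0.1169

0.12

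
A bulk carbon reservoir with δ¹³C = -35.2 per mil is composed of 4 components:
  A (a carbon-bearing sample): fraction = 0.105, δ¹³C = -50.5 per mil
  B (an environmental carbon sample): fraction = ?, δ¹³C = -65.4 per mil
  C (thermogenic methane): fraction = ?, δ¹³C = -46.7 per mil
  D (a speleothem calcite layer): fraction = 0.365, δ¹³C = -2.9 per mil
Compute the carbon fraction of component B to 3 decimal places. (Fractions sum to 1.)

0.219

Let f_B and f_C be the unknown fractions; fractions sum to 1 so f_B + f_C = 0.530.
Mass balance: Σ fᵢ·δᵢ = δ_bulk ⇒ f_B·(-65.4) + f_C·(-46.7) = -35.2 − (-6.361) = -28.839
Substitute f_C = 0.530 − f_B:
f_B·(-65.4 − -46.7) = -28.839 − 0.530×(-46.7) = -4.088
f_B = -4.088 / -18.7 = 0.2186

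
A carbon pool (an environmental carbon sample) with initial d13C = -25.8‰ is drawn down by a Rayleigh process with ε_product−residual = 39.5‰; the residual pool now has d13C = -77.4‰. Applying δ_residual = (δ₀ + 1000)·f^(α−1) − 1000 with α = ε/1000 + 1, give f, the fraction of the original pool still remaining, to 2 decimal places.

0.25

α − 1 = ε/1000 = 0.0395
(δ_res + 1000)/(δ₀ + 1000) = (-77.4 + 1000)/(-25.8 + 1000) = 922.6/974.2 = 0.947033
f = 0.947033^(1/0.0395) = exp(ln(0.947033)/0.0395) = exp(-0.05442/0.0395)
f = exp(-1.3777) = 0.2521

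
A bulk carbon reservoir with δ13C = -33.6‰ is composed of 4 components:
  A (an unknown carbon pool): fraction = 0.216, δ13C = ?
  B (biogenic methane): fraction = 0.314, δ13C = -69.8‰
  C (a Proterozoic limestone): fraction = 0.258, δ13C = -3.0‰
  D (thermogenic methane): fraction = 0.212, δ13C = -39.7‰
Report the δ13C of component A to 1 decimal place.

Isotope mass balance: δ_bulk = Σ fᵢ·δᵢ.
-33.6 = 0.216×δ_A + 0.314×(-69.8) + 0.258×(-3.0) + 0.212×(-39.7)
0.216·δ_A = -33.6 − (-31.108) = -2.492
δ_A = -2.492 / 0.216 = -11.54‰

-11.5‰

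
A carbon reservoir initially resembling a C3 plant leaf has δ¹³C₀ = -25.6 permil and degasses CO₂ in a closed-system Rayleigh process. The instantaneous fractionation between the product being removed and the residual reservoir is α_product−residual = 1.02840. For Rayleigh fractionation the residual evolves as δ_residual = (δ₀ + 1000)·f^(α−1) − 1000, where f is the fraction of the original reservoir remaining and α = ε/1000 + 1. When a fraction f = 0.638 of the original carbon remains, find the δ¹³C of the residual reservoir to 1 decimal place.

Rayleigh residual: δ_res = (δ₀ + 1000)·f^(α−1) − 1000
α − 1 = 0.02840
f^(α−1) = 0.638^(0.02840) = 0.987318
δ_res = (-25.6 + 1000) × 0.987318 − 1000 = 962.042 − 1000 = -37.96 permil

-38.0 permil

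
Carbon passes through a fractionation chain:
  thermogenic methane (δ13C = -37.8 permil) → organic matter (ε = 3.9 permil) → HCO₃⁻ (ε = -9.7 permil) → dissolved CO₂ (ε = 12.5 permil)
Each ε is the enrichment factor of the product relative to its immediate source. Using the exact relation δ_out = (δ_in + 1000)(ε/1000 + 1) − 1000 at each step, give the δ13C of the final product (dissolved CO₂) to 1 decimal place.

-31.5 permil

step 1: δ = (-37.80 + 1000)·(3.9/1000 + 1) − 1000 = -34.05 permil
step 2: δ = (-34.05 + 1000)·(-9.7/1000 + 1) − 1000 = -43.42 permil
step 3: δ = (-43.42 + 1000)·(12.5/1000 + 1) − 1000 = -31.46 permil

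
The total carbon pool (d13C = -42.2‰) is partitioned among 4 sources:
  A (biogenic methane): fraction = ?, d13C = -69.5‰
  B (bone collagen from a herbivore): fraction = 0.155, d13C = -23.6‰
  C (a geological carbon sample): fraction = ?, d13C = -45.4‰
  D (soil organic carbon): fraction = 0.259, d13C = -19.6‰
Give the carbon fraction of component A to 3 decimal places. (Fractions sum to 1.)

Let f_A and f_C be the unknown fractions; fractions sum to 1 so f_A + f_C = 0.586.
Mass balance: Σ fᵢ·δᵢ = δ_bulk ⇒ f_A·(-69.5) + f_C·(-45.4) = -42.2 − (-8.734) = -33.466
Substitute f_C = 0.586 − f_A:
f_A·(-69.5 − -45.4) = -33.466 − 0.586×(-45.4) = -6.861
f_A = -6.861 / -24.1 = 0.2847

0.285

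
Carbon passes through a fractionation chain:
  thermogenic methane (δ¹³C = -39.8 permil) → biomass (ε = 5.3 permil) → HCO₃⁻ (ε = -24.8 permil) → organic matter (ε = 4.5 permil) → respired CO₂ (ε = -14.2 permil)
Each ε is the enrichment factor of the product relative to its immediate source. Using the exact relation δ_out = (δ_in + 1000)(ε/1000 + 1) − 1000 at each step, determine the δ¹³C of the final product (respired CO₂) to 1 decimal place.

-67.8 permil

step 1: δ = (-39.80 + 1000)·(5.3/1000 + 1) − 1000 = -34.71 permil
step 2: δ = (-34.71 + 1000)·(-24.8/1000 + 1) − 1000 = -58.65 permil
step 3: δ = (-58.65 + 1000)·(4.5/1000 + 1) − 1000 = -54.41 permil
step 4: δ = (-54.41 + 1000)·(-14.2/1000 + 1) − 1000 = -67.84 permil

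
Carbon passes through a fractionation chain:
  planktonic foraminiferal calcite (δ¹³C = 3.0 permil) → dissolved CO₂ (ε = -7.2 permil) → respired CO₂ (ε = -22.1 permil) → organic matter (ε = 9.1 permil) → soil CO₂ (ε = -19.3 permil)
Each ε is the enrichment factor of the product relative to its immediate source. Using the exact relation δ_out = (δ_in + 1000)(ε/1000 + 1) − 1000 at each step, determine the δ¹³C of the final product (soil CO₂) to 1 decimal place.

-36.3 permil

step 1: δ = (3.00 + 1000)·(-7.2/1000 + 1) − 1000 = -4.22 permil
step 2: δ = (-4.22 + 1000)·(-22.1/1000 + 1) − 1000 = -26.23 permil
step 3: δ = (-26.23 + 1000)·(9.1/1000 + 1) − 1000 = -17.37 permil
step 4: δ = (-17.37 + 1000)·(-19.3/1000 + 1) − 1000 = -36.33 permil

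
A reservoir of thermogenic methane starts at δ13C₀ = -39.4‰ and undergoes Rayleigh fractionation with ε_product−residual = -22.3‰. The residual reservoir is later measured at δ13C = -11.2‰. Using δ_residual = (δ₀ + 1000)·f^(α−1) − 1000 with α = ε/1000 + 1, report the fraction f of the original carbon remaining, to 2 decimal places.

α − 1 = ε/1000 = -0.0223
(δ_res + 1000)/(δ₀ + 1000) = (-11.2 + 1000)/(-39.4 + 1000) = 988.8/960.6 = 1.029357
f = 1.029357^(1/-0.0223) = exp(ln(1.029357)/-0.0223) = exp(0.02893/-0.0223)
f = exp(-1.2975) = 0.2732

0.27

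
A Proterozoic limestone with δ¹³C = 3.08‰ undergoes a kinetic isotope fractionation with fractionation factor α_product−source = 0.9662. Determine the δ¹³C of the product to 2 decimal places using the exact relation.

δ_product = (δ_source + 1000)·α − 1000
δ_product = (3.08 + 1000) × 0.9662 − 1000
δ_product = 969.176 − 1000 = -30.824‰

-30.82‰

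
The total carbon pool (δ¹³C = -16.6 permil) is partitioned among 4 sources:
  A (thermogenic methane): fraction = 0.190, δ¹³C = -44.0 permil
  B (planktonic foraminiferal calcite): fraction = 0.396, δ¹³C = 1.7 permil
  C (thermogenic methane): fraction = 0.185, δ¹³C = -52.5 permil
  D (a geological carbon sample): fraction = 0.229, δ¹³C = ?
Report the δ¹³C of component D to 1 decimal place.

Isotope mass balance: δ_bulk = Σ fᵢ·δᵢ.
-16.6 = 0.190×(-44.0) + 0.396×(1.7) + 0.185×(-52.5) + 0.229×δ_D
0.229·δ_D = -16.6 − (-17.399) = 0.799
δ_D = 0.799 / 0.229 = 3.49 permil

3.5 permil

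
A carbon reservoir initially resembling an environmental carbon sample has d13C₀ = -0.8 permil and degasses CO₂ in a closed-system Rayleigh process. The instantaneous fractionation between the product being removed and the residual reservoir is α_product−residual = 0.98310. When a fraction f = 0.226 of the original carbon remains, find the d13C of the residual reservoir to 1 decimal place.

24.6 permil

Rayleigh residual: δ_res = (δ₀ + 1000)·f^(α−1) − 1000
α − 1 = -0.01690
f^(α−1) = 0.226^(-0.01690) = 1.025453
δ_res = (-0.8 + 1000) × 1.025453 − 1000 = 1024.632 − 1000 = 24.63 permil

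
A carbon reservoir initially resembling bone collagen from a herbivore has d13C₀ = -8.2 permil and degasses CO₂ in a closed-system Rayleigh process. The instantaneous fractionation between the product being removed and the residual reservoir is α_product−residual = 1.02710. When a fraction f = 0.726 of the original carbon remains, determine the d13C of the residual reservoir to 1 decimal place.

-16.8 permil

Rayleigh residual: δ_res = (δ₀ + 1000)·f^(α−1) − 1000
α − 1 = 0.02710
f^(α−1) = 0.726^(0.02710) = 0.991360
δ_res = (-8.2 + 1000) × 0.991360 − 1000 = 983.231 − 1000 = -16.77 permil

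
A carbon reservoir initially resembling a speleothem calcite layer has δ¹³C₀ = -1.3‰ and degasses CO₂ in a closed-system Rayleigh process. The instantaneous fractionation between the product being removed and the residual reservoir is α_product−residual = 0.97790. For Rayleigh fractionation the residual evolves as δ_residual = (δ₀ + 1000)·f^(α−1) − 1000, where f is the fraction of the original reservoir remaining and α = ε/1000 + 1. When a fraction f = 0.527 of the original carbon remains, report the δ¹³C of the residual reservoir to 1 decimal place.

Rayleigh residual: δ_res = (δ₀ + 1000)·f^(α−1) − 1000
α − 1 = -0.02210
f^(α−1) = 0.527^(-0.02210) = 1.014257
δ_res = (-1.3 + 1000) × 1.014257 − 1000 = 1012.938 − 1000 = 12.94‰

12.9‰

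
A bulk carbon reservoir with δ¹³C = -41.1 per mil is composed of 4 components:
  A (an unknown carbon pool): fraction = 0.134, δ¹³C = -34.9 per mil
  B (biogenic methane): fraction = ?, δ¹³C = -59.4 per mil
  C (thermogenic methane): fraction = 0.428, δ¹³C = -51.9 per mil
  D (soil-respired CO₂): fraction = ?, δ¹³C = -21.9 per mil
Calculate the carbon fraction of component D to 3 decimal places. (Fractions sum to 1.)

Let f_D and f_B be the unknown fractions; fractions sum to 1 so f_D + f_B = 0.438.
Mass balance: Σ fᵢ·δᵢ = δ_bulk ⇒ f_D·(-21.9) + f_B·(-59.4) = -41.1 − (-26.890) = -14.210
Substitute f_B = 0.438 − f_D:
f_D·(-21.9 − -59.4) = -14.210 − 0.438×(-59.4) = 11.807
f_D = 11.807 / 37.5 = 0.3149

0.315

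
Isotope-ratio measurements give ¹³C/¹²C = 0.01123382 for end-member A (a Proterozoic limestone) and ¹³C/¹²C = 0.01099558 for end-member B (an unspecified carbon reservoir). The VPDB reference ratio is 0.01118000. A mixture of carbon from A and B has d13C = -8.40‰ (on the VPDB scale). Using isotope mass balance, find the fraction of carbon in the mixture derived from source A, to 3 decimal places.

0.380

δ_A = (0.01123382/0.01118000 − 1)×1000 = (1.004814 − 1)×1000 = 4.814‰
δ_B = (0.01099558/0.01118000 − 1)×1000 = (0.983504 − 1)×1000 = -16.496‰
f_A = (δ_mix − δ_B)/(δ_A − δ_B) = (-8.40 − (-16.496))/(4.814 − (-16.496))
f_A = 8.096 / 21.309 = 0.3799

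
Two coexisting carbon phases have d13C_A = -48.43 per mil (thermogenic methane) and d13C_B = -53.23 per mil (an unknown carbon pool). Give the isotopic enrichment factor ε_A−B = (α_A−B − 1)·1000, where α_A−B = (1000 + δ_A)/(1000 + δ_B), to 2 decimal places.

α_A−B = (1000 + -48.43) / (1000 + -53.23) = 951.57 / 946.77 = 1.005070
ε_A−B = (1.005070 − 1) × 1000 = 5.070 per mil
(The approximation ε ≈ δ_A − δ_B would give 4.80 per mil.)

5.07 per mil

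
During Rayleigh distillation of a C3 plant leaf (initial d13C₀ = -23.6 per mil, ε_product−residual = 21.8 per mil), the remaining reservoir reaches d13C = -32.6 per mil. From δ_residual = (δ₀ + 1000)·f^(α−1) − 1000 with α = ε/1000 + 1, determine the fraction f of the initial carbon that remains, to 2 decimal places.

α − 1 = ε/1000 = 0.0218
(δ_res + 1000)/(δ₀ + 1000) = (-32.6 + 1000)/(-23.6 + 1000) = 967.4/976.4 = 0.990782
f = 0.990782^(1/0.0218) = exp(ln(0.990782)/0.0218) = exp(-0.00926/0.0218)
f = exp(-0.4248) = 0.6539

0.65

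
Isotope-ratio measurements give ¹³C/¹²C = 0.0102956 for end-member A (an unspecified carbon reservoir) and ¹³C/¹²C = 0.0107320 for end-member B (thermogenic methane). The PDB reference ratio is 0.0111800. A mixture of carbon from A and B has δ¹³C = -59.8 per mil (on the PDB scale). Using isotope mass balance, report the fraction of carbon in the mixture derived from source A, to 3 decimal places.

0.505

δ_A = (0.0102956/0.0111800 − 1)×1000 = (0.920894 − 1)×1000 = -79.106 per mil
δ_B = (0.0107320/0.0111800 − 1)×1000 = (0.959928 − 1)×1000 = -40.072 per mil
f_A = (δ_mix − δ_B)/(δ_A − δ_B) = (-59.8 − (-40.072))/(-79.106 − (-40.072))
f_A = -19.728 / -39.034 = 0.5054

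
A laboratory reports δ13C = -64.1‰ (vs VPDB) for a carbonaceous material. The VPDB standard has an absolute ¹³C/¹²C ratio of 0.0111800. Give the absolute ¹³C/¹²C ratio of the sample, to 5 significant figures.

R_sample = R_standard × (δ13C/1000 + 1)
R_sample = 0.0111800 × (-64.1/1000 + 1) = 0.0111800 × 0.935900
R_sample = 0.0104634

0.010463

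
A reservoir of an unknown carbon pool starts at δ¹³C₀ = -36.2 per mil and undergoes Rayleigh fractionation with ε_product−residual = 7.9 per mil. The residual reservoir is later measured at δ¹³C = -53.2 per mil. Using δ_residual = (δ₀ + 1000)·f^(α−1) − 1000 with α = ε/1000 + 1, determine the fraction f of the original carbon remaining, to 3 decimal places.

α − 1 = ε/1000 = 0.0079
(δ_res + 1000)/(δ₀ + 1000) = (-53.2 + 1000)/(-36.2 + 1000) = 946.8/963.8 = 0.982361
f = 0.982361^(1/0.0079) = exp(ln(0.982361)/0.0079) = exp(-0.01780/0.0079)
f = exp(-2.2526) = 0.1051

0.105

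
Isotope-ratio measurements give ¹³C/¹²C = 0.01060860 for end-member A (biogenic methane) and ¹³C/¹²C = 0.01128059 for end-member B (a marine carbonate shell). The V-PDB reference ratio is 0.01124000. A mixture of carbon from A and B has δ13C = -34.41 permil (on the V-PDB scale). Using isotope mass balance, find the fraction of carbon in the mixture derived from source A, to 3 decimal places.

0.636

δ_A = (0.01060860/0.01124000 − 1)×1000 = (0.943826 − 1)×1000 = -56.174 permil
δ_B = (0.01128059/0.01124000 − 1)×1000 = (1.003611 − 1)×1000 = 3.611 permil
f_A = (δ_mix − δ_B)/(δ_A − δ_B) = (-34.41 − (3.611))/(-56.174 − (3.611))
f_A = -38.021 / -59.786 = 0.6360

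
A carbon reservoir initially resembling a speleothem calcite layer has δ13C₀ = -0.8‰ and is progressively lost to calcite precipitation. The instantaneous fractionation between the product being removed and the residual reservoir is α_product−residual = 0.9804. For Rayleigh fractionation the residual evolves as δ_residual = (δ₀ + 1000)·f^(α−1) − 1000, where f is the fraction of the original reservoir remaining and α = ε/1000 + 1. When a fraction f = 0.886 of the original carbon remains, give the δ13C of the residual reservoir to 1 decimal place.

1.6‰

Rayleigh residual: δ_res = (δ₀ + 1000)·f^(α−1) − 1000
α − 1 = -0.01960
f^(α−1) = 0.886^(-0.01960) = 1.002375
δ_res = (-0.8 + 1000) × 1.002375 − 1000 = 1001.573 − 1000 = 1.57‰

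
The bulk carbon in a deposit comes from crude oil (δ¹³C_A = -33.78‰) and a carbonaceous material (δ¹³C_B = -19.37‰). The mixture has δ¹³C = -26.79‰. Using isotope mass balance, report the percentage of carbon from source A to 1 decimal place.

51.5%

δ_mix = f_A·δ_A + (1 − f_A)·δ_B  ⇒  f_A = (δ_mix − δ_B)/(δ_A − δ_B)
f_A = (-26.79 − (-19.37)) / (-33.78 − (-19.37))
f_A = -7.42 / -14.41 = 0.5149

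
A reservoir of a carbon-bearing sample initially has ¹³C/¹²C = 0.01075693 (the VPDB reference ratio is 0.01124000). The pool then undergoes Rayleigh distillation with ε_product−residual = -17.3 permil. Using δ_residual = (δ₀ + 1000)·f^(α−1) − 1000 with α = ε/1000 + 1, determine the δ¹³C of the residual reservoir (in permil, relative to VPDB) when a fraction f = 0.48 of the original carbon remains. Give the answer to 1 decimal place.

-30.7 permil

δ₀ = (0.01075693/0.01124000 − 1)×1000 = (0.957022 − 1)×1000 = -42.978 permil
α − 1 = ε/1000 = -0.0173
f^(α−1) = 0.48^(-0.0173) = 1.012779
δ_res = (-42.978 + 1000) × 1.012779 − 1000 = 969.252 − 1000 = -30.75 permil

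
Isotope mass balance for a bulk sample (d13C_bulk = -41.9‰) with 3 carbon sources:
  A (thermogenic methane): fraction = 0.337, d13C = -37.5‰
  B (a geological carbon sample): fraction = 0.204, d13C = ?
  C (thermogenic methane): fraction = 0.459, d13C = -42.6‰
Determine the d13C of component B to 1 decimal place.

Isotope mass balance: δ_bulk = Σ fᵢ·δᵢ.
-41.9 = 0.337×(-37.5) + 0.204×δ_B + 0.459×(-42.6)
0.204·δ_B = -41.9 − (-32.191) = -9.709
δ_B = -9.709 / 0.204 = -47.59‰

-47.6‰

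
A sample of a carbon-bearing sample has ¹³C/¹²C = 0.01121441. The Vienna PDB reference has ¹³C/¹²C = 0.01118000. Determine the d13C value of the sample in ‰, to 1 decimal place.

3.1‰

d13C = (R_sample / R_standard − 1) × 1000
R_sample / R_standard = 0.01121441 / 0.01118000 = 1.003078
d13C = (1.003078 − 1) × 1000 = 3.08‰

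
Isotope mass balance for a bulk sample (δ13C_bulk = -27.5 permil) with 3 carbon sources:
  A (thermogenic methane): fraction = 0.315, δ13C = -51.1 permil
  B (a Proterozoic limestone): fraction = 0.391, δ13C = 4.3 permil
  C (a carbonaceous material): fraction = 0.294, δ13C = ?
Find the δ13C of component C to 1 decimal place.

Isotope mass balance: δ_bulk = Σ fᵢ·δᵢ.
-27.5 = 0.315×(-51.1) + 0.391×(4.3) + 0.294×δ_C
0.294·δ_C = -27.5 − (-14.415) = -13.085
δ_C = -13.085 / 0.294 = -44.51 permil

-44.5 permil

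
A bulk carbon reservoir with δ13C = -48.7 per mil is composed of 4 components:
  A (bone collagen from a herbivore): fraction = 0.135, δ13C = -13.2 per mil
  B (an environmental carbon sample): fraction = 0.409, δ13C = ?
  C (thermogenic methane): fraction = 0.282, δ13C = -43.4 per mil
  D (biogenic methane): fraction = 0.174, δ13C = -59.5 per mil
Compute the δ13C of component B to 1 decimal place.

-59.5 per mil

Isotope mass balance: δ_bulk = Σ fᵢ·δᵢ.
-48.7 = 0.135×(-13.2) + 0.409×δ_B + 0.282×(-43.4) + 0.174×(-59.5)
0.409·δ_B = -48.7 − (-24.374) = -24.326
δ_B = -24.326 / 0.409 = -59.48 per mil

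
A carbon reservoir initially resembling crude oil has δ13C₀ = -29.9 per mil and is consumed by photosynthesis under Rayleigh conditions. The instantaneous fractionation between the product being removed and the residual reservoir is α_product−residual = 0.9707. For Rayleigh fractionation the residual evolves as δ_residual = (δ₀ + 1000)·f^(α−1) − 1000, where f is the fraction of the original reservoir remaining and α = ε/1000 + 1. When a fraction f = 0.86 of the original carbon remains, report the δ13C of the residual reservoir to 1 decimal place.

Rayleigh residual: δ_res = (δ₀ + 1000)·f^(α−1) − 1000
α − 1 = -0.02930
f^(α−1) = 0.86^(-0.02930) = 1.004429
δ_res = (-29.9 + 1000) × 1.004429 − 1000 = 974.396 − 1000 = -25.60 per mil

-25.6 per mil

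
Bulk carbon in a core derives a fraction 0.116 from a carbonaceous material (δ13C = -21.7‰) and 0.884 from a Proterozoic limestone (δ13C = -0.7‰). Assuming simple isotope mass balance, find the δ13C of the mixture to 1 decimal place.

-3.1‰

δ_mix = f_A·δ_A + f_B·δ_B
δ_mix = 0.116 × (-21.7) + 0.884 × (-0.7)
δ_mix = -2.52 + -0.62 = -3.14‰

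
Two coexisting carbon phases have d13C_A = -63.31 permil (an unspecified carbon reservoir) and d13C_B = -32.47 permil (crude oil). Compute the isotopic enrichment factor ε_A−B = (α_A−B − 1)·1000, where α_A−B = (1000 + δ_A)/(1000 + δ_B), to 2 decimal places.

α_A−B = (1000 + -63.31) / (1000 + -32.47) = 936.69 / 967.53 = 0.968125
ε_A−B = (0.968125 − 1) × 1000 = -31.875 permil
(The approximation ε ≈ δ_A − δ_B would give -30.84 permil.)

-31.87 permil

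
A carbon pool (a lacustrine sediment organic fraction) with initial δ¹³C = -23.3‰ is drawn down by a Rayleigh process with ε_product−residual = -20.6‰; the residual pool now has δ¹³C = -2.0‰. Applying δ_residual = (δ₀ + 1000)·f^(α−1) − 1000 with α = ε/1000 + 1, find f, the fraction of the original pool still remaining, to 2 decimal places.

α − 1 = ε/1000 = -0.0206
(δ_res + 1000)/(δ₀ + 1000) = (-2.0 + 1000)/(-23.3 + 1000) = 998.0/976.7 = 1.021808
f = 1.021808^(1/-0.0206) = exp(ln(1.021808)/-0.0206) = exp(0.02157/-0.0206)
f = exp(-1.0473) = 0.3509

0.35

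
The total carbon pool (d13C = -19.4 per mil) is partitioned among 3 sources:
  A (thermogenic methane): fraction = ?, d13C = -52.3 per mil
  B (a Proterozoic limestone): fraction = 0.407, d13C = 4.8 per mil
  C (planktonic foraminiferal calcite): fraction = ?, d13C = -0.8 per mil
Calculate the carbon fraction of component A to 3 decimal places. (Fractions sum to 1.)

Let f_A and f_C be the unknown fractions; fractions sum to 1 so f_A + f_C = 0.593.
Mass balance: Σ fᵢ·δᵢ = δ_bulk ⇒ f_A·(-52.3) + f_C·(-0.8) = -19.4 − (1.954) = -21.354
Substitute f_C = 0.593 − f_A:
f_A·(-52.3 − -0.8) = -21.354 − 0.593×(-0.8) = -20.879
f_A = -20.879 / -51.5 = 0.4054

0.405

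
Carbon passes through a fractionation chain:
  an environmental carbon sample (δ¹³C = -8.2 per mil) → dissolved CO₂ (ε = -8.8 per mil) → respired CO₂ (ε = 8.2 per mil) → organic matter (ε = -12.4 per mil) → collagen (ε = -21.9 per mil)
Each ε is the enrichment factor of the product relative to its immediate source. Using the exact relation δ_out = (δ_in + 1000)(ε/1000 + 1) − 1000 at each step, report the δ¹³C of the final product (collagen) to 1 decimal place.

step 1: δ = (-8.20 + 1000)·(-8.8/1000 + 1) − 1000 = -16.93 per mil
step 2: δ = (-16.93 + 1000)·(8.2/1000 + 1) − 1000 = -8.87 per mil
step 3: δ = (-8.87 + 1000)·(-12.4/1000 + 1) − 1000 = -21.16 per mil
step 4: δ = (-21.16 + 1000)·(-21.9/1000 + 1) − 1000 = -42.59 per mil

-42.6 per mil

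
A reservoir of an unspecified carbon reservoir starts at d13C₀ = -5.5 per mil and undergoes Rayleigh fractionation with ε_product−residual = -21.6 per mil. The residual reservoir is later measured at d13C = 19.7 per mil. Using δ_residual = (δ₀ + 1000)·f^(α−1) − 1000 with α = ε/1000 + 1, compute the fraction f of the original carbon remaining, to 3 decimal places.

α − 1 = ε/1000 = -0.0216
(δ_res + 1000)/(δ₀ + 1000) = (19.7 + 1000)/(-5.5 + 1000) = 1019.7/994.5 = 1.025339
f = 1.025339^(1/-0.0216) = exp(ln(1.025339)/-0.0216) = exp(0.02502/-0.0216)
f = exp(-1.1585) = 0.3140

0.314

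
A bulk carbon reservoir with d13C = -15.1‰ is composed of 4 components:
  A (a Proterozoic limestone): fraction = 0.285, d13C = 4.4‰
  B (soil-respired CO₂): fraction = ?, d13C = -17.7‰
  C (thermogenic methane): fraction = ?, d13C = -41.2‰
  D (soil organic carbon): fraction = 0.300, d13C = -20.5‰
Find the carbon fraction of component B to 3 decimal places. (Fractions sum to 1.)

Let f_B and f_C be the unknown fractions; fractions sum to 1 so f_B + f_C = 0.415.
Mass balance: Σ fᵢ·δᵢ = δ_bulk ⇒ f_B·(-17.7) + f_C·(-41.2) = -15.1 − (-4.896) = -10.204
Substitute f_C = 0.415 − f_B:
f_B·(-17.7 − -41.2) = -10.204 − 0.415×(-41.2) = 6.894
f_B = 6.894 / 23.5 = 0.2934

0.293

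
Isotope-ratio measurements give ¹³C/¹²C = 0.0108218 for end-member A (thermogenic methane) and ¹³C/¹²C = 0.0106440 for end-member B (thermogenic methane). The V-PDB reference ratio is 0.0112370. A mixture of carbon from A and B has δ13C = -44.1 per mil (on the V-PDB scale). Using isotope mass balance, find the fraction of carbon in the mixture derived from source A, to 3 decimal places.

δ_A = (0.0108218/0.0112370 − 1)×1000 = (0.963051 − 1)×1000 = -36.949 per mil
δ_B = (0.0106440/0.0112370 − 1)×1000 = (0.947228 − 1)×1000 = -52.772 per mil
f_A = (δ_mix − δ_B)/(δ_A − δ_B) = (-44.1 − (-52.772))/(-36.949 − (-52.772))
f_A = 8.672 / 15.823 = 0.5481

0.548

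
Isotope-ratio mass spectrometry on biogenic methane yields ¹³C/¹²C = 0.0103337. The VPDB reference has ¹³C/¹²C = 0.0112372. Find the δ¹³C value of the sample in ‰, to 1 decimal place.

-80.4‰

δ¹³C = (R_sample / R_standard − 1) × 1000
R_sample / R_standard = 0.0103337 / 0.0112372 = 0.919597
δ¹³C = (0.919597 − 1) × 1000 = -80.40‰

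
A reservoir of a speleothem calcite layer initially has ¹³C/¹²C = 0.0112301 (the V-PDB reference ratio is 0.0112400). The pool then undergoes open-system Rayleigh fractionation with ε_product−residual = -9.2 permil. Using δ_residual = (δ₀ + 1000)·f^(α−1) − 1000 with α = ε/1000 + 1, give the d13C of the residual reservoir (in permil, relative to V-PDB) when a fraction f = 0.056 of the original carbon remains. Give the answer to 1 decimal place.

26.0 permil

δ₀ = (0.0112301/0.0112400 − 1)×1000 = (0.999119 − 1)×1000 = -0.881 permil
α − 1 = ε/1000 = -0.0092
f^(α−1) = 0.056^(-0.0092) = 1.026873
δ_res = (-0.881 + 1000) × 1.026873 − 1000 = 1025.968 − 1000 = 25.97 permil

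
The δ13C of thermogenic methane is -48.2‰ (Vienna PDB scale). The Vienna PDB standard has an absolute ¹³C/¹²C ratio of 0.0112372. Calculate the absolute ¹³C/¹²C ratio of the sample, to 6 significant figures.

R_sample = R_standard × (δ13C/1000 + 1)
R_sample = 0.0112372 × (-48.2/1000 + 1) = 0.0112372 × 0.951800
R_sample = 0.0106956

0.0106956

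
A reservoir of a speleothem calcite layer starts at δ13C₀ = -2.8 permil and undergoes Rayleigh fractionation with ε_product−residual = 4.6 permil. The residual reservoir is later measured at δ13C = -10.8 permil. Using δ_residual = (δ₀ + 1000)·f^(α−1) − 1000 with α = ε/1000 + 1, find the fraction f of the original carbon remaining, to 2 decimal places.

α − 1 = ε/1000 = 0.0046
(δ_res + 1000)/(δ₀ + 1000) = (-10.8 + 1000)/(-2.8 + 1000) = 989.2/997.2 = 0.991978
f = 0.991978^(1/0.0046) = exp(ln(0.991978)/0.0046) = exp(-0.00805/0.0046)
f = exp(-1.7510) = 0.1736

0.17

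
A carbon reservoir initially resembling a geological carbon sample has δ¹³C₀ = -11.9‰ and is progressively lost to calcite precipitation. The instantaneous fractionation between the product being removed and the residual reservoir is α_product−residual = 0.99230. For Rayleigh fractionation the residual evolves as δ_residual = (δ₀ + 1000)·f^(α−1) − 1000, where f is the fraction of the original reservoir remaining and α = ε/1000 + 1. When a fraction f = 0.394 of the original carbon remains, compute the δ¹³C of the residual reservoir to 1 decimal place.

Rayleigh residual: δ_res = (δ₀ + 1000)·f^(α−1) − 1000
α − 1 = -0.00770
f^(α−1) = 0.394^(-0.00770) = 1.007198
δ_res = (-11.9 + 1000) × 1.007198 − 1000 = 995.212 − 1000 = -4.79‰

-4.8‰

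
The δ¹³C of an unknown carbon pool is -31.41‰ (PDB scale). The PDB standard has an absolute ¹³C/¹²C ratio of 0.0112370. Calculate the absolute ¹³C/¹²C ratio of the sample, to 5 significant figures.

0.010884

R_sample = R_standard × (δ¹³C/1000 + 1)
R_sample = 0.0112370 × (-31.41/1000 + 1) = 0.0112370 × 0.968590
R_sample = 0.0108840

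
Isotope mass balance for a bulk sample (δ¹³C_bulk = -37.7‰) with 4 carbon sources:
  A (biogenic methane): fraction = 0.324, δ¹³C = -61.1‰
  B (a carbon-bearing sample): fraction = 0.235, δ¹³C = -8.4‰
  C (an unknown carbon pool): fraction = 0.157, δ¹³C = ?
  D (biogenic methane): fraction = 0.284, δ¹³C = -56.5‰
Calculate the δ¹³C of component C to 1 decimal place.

0.7‰

Isotope mass balance: δ_bulk = Σ fᵢ·δᵢ.
-37.7 = 0.324×(-61.1) + 0.235×(-8.4) + 0.157×δ_C + 0.284×(-56.5)
0.157·δ_C = -37.7 − (-37.816) = 0.116
δ_C = 0.116 / 0.157 = 0.74‰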